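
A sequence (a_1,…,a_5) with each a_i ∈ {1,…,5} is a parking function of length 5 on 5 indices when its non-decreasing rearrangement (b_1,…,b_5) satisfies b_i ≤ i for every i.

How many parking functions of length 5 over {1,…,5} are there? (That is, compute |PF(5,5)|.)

|PF(5,5)| = (5−5+1)·(5+1)^(5−1) = 1×1296 = 1296 (Konheim–Weiss)
One tuple (1,1,3,1,3) → sorted (1,1,1,3,3): b_i ≤ i ∀i, a PF.

1296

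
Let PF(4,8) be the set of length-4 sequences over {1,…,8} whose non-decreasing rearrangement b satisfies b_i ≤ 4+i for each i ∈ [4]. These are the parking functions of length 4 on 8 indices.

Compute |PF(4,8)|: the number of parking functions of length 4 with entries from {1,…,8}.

#PF = (8−4+1)·(8+1)^(4−1) = 5·729 = 3645 (Pollak)
One tuple (7,7,6,3) → sorted (3,6,7,7): b_i ≤ 4+i ∀i, a PF.

3645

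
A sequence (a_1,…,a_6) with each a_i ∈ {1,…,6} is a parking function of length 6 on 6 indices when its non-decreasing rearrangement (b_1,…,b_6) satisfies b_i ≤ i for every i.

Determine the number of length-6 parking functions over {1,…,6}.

#PF = (6+1−6)·(6+1)^{6−1} = 1 · 16807 = 16807 (Konheim–Weiss)
One tuple (2,6,4,2,1,3) → sorted (1,2,2,3,4,6): b_i ≤ i ∀i, a PF.

16807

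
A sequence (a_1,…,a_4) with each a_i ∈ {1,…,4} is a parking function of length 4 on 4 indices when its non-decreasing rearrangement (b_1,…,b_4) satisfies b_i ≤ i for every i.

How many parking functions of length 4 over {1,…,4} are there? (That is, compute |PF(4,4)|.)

#PF = (4+1−4)·(4+1)^{4−1} = 1 · 125 = 125
E.g. (3,4,1,1) → sorted (1,1,3,4): b_i ≤ i ∀i, a PF.

125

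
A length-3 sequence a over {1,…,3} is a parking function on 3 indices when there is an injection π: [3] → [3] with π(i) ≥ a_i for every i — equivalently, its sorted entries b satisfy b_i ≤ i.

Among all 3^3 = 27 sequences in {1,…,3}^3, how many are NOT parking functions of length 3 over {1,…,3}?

|PF| = (3+1−3)·(3+1)^{3−1} = 1 · 16 = 16
Check (3,3,3) → sorted (3,3,3): b_1=3>1, not a PF.
Total 27; non-PF = 27−16 = 11

11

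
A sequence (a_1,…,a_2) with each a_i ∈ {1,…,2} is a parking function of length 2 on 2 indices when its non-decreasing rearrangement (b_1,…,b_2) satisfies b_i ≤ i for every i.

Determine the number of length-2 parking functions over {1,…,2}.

3

Count = 1·3^1 = 1·3 = 3 [KW]
One tuple (2,1) → sorted (1,2): b_i ≤ i ∀i, a PF.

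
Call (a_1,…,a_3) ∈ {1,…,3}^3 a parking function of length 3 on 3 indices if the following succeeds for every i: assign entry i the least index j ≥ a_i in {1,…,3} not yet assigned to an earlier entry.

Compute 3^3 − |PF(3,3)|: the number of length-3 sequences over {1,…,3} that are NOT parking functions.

11

#PF = 1·4^2 = 1 · 16 = 16 (Pollak)
Check (3,3,3) → sorted (3,3,3): b_1=3>1, not a PF.
So 27 − 16 = 11 fail.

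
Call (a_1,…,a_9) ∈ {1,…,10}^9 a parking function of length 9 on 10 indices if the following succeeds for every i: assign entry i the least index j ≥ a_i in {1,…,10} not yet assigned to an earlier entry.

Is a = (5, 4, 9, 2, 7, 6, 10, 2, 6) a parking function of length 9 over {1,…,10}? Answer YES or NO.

Sorted: b = (2, 2, 4, 5, 6, 6, 7, 9, 10).
  b_1=2 ≤ 2
  b_2=2 ≤ 3
  b_3=4 ≤ 4
  b_4=5 ≤ 5
  b_5=6 ≤ 6
  b_6=6 ≤ 7
  b_7=7 ≤ 8
  b_8=9 ≤ 9
  b_9=10 ≤ 10
All bounds hold ⇒ YES

YES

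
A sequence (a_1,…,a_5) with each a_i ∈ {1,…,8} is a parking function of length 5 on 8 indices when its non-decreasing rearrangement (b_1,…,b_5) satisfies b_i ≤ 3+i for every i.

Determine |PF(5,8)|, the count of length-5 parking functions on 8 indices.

26244

|PF| = 4·9^4 = 4·6561 = 26244 (Pollak)
Check (6,1,4,4,1) → sorted (1,1,4,4,6): b_i ≤ 3+i ∀i, a PF.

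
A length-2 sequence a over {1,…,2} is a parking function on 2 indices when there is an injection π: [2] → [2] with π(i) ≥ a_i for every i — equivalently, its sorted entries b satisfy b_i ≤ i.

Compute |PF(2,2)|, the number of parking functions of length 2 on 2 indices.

3

|PF| = (2+1−2)·(2+1)^{2−1} = 1·3 = 3 (Konheim–Weiss)
E.g. (1,1) → sorted (1,1): b_i ≤ i ∀i, a PF.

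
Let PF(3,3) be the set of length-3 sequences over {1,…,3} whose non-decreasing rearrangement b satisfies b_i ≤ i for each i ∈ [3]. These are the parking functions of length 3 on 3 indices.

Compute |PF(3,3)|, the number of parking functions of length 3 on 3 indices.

16

#PF = (3+1−3)·(3+1)^{3−1} = 1·16 = 16 [KW]
E.g. (3,1,1) → sorted (1,1,3): b_i ≤ i ∀i, a PF.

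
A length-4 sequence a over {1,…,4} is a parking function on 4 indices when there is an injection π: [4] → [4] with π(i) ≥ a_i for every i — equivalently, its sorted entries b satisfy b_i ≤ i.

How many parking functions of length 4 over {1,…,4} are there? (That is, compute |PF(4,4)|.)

|PF| = (4+1−4)·(4+1)^{4−1} = 1·125 = 125 (Pollak)
Check (4,1,1,1) → sorted (1,1,1,4): b_i ≤ i ∀i, a PF.

125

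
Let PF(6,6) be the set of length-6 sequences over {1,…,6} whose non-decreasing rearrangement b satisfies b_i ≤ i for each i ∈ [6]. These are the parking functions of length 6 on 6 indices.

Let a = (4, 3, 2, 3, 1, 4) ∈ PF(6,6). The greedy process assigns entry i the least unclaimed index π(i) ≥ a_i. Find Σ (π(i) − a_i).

Σπ = 21 ({1..6} each once); Σa = 4+3+2+3+1+4 = 17; disp = 21−17 = 4.

4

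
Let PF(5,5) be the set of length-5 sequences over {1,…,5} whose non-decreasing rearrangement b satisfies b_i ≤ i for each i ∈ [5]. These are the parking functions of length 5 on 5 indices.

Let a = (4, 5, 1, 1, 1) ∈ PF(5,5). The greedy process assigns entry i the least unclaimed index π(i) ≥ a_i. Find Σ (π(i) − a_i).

3

Σπ = 15 ({1..5} each once); Σa = 4+5+1+1+1 = 12; disp = 15−12 = 3.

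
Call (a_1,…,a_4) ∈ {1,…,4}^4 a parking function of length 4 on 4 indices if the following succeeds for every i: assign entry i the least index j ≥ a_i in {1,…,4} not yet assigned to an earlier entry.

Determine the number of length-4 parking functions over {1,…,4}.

|PF(4,4)| = 1·5^3 = 1 · 125 = 125
E.g. (2,3,1,3) → sorted (1,2,3,3): b_i ≤ i ∀i, a PF.

125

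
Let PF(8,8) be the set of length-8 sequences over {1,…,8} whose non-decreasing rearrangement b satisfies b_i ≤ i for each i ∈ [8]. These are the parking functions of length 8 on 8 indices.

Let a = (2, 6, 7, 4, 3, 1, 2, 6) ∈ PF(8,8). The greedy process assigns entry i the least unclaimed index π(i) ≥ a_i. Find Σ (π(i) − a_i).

5

Σπ = 8·9/2 = 36 (π permutes [8]); Σa = 2+6+7+4+3+1+2+6 = 31; disp = 36−31 = 5.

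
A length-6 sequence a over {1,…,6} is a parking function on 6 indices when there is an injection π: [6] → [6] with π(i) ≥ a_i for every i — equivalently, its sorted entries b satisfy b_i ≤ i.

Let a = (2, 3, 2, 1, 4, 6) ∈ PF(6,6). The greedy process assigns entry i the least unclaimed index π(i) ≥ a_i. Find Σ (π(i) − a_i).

Σπ = 21 ({1..6} each once); Σa = 2+3+2+1+4+6 = 18; disp = 21−18 = 3.

3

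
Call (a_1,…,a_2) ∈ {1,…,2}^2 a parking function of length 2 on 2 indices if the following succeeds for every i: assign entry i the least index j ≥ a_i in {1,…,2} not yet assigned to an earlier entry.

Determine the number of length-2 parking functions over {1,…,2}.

|PF| = (3−2)·3^(2−1) = 1 · 3 = 3 [KW]
One tuple (1,2) → sorted (1,2): b_i ≤ i ∀i, a PF.

3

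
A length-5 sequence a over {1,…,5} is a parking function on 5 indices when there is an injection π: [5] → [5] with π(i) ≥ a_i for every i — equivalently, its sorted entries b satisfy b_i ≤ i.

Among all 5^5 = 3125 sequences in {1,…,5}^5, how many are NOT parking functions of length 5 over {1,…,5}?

1829

|PF(5,5)| = (6−5)·6^(5−1) = 1 · 1296 = 1296 (Pollak)
E.g. (4,5,5,5,5) → sorted (4,5,5,5,5): b_1=4>1, not a PF.
5^5 − 1296 = 3125 − 1296 = 1829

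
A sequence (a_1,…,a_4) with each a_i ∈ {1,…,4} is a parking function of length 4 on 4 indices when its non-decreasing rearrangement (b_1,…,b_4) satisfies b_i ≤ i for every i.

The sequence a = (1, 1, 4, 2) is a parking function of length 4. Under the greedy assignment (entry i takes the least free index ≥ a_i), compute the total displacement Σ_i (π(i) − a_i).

Σπ = 4·5/2 = 10 (π permutes [4]); Σa = 1+1+4+2 = 8; disp = 10−8 = 2.

2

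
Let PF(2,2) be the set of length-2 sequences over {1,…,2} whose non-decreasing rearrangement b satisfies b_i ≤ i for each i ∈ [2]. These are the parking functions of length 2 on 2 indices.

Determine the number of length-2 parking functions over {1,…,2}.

3

|PF(2,2)| = (2+1−2)·(2+1)^{2−1} = 1·3 = 3 [KW]
One tuple (1,2) → sorted (1,2): b_i ≤ i ∀i, a PF.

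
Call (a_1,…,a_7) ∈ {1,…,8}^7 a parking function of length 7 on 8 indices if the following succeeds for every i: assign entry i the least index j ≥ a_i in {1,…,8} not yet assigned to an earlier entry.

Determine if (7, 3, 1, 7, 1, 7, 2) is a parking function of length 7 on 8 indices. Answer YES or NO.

NO

Rearranged: b = (1, 1, 2, 3, 7, 7, 7).
  b_1=1 ≤ 2
  b_2=1 ≤ 3
  b_3=2 ≤ 4
  b_4=3 ≤ 5
  b_5=7 > 6
  fails at i=5 ⇒ NO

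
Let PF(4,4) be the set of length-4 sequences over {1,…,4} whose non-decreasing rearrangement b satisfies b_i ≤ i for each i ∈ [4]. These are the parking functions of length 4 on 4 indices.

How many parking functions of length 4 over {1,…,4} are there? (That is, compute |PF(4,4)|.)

125

#PF = (4+1−4)·(4+1)^{4−1} = 1×125 = 125 (Pollak)
Check (1,1,4,3) → sorted (1,1,3,4): b_i ≤ i ∀i, a PF.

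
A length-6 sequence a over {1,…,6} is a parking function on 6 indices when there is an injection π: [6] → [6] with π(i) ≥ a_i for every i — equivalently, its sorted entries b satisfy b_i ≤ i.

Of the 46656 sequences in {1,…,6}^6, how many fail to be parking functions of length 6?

29849

|PF(6,6)| = (6+1−6)·(6+1)^{6−1} = 1×16807 = 16807
Example (6,2,6,6,3,5) → sorted (2,3,5,6,6,6): b_1=2>1, not a PF.
So 46656 − 16807 = 29849 fail.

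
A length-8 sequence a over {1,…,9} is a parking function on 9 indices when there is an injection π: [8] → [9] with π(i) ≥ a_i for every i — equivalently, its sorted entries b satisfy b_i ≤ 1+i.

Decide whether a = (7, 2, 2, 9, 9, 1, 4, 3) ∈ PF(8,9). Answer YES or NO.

Sorted: b = (1, 2, 2, 3, 4, 7, 9, 9).
  b_1=1 ≤ 2
  b_2=2 ≤ 3
  b_3=2 ≤ 4
  b_4=3 ≤ 5
  b_5=4 ≤ 6
  b_6=7 ≤ 7
  b_7=9 > 8
  fails at i=7 ⇒ NO

NO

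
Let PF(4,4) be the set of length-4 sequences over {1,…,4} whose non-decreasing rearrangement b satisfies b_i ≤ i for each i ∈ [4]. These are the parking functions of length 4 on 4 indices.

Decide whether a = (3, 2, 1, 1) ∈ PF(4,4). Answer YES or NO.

Sorted: b = (1, 1, 2, 3).
  b_1=1 ≤ 1
  b_2=1 ≤ 2
  b_3=2 ≤ 3
  b_4=3 ≤ 4
All bounds hold ⇒ YES

YES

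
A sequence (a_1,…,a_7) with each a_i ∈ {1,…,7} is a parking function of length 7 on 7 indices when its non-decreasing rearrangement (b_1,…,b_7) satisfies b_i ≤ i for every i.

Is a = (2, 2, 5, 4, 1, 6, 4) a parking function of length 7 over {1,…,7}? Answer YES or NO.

YES

Order a: b = (1, 2, 2, 4, 4, 5, 6).
  b_1=1 ≤ 1
  b_2=2 ≤ 2
  b_3=2 ≤ 3
  b_4=4 ≤ 4
  b_5=4 ≤ 5
  b_6=5 ≤ 6
  b_7=6 ≤ 7
All bounds hold ⇒ YES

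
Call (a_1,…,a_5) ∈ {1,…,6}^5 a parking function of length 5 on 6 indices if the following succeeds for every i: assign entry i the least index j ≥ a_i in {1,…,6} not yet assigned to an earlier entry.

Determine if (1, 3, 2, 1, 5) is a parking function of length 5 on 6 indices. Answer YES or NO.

Rearranged: b = (1, 1, 2, 3, 5).
  b_1=1 ≤ 2
  b_2=1 ≤ 3
  b_3=2 ≤ 4
  b_4=3 ≤ 5
  b_5=5 ≤ 6
All bounds hold ⇒ YES

YES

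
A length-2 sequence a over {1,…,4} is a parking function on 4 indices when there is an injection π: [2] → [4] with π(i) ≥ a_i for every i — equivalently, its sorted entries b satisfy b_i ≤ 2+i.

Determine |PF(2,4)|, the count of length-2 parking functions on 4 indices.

15

|PF| = (4+1−2)·(4+1)^{2−1} = 3·5 = 15 (Pollak)
Example (3,2) → sorted (2,3): b_i ≤ 2+i ∀i, a PF.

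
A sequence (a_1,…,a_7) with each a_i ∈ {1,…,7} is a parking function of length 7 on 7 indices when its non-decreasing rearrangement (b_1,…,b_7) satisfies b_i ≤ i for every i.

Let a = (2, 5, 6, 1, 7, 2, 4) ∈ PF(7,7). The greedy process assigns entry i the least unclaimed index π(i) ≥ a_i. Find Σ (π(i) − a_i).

1

Σπ = 28 ({1..7} each once); Σa = 2+5+6+1+7+2+4 = 27; disp = 28−27 = 1.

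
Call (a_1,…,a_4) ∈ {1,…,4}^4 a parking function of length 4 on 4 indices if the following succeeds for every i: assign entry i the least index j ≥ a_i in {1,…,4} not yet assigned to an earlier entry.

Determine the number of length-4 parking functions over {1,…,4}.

|PF| = (4−4+1)·(4+1)^(4−1) = 1 · 125 = 125 (Pollak)
Check (3,2,1,3) → sorted (1,2,3,3): b_i ≤ i ∀i, a PF.

125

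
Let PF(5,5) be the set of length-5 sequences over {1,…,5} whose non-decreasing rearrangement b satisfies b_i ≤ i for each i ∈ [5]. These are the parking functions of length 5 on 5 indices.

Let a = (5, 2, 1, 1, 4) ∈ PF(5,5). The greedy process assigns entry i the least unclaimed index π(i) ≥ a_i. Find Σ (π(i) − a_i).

Σπ = 5·6/2 = 15 (π permutes [5]); Σa = 5+2+1+1+4 = 13; disp = 15−13 = 2.

2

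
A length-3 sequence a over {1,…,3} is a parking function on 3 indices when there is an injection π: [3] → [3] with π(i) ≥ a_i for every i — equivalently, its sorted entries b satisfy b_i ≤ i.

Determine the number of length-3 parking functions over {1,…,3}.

|PF| = (3+1−3)·(3+1)^{3−1} = 1·16 = 16 (Pollak)
Example (2,3,1) → sorted (1,2,3): b_i ≤ i ∀i, a PF.

16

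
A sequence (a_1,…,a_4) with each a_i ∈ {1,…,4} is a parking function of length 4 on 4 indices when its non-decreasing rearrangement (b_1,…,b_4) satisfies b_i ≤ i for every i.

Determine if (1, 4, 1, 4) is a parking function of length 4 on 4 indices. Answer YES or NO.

NO

Order a: b = (1, 1, 4, 4).
  b_1=1 ≤ 1
  b_2=1 ≤ 2
  b_3=4 > 3
  fails at i=3 ⇒ NO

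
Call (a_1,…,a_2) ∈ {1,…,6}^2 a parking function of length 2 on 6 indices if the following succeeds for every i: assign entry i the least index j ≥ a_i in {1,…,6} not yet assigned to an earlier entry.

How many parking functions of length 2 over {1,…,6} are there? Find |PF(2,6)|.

|PF| = (7−2)·7^(2−1) = 5×7 = 35 (Konheim–Weiss)
Check (6,1) → sorted (1,6): b_i ≤ 4+i ∀i, a PF.

35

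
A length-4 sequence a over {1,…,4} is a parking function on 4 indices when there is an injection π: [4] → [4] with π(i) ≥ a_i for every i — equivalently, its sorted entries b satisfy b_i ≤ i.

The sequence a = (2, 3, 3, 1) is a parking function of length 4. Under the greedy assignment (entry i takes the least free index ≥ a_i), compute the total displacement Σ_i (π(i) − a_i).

Σπ = 4·5/2 = 10 (π permutes [4]); Σa = 2+3+3+1 = 9; disp = 10−9 = 1.

1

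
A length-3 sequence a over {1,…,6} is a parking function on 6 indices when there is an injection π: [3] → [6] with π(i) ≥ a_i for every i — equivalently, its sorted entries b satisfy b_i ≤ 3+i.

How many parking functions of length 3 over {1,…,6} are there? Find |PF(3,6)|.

196

|PF| = (7−3)·7^(3−1) = 4 · 49 = 196
One tuple (4,3,6) → sorted (3,4,6): b_i ≤ 3+i ∀i, a PF.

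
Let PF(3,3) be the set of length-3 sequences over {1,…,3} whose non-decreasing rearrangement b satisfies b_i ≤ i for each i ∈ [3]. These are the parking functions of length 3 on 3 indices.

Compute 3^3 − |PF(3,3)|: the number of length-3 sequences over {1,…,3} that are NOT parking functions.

11

|PF(3,3)| = (3+1−3)·(3+1)^{3−1} = 1·16 = 16 (Konheim–Weiss)
Check (2,2,3) → sorted (2,2,3): b_1=2>1, not a PF.
3^3 − 16 = 27 − 16 = 11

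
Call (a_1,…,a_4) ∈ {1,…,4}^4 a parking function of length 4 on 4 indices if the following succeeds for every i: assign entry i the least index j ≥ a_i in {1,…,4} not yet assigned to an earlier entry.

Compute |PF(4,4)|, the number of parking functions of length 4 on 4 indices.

Count = 1·5^3 = 1 · 125 = 125 [KW]
One tuple (1,2,2,3) → sorted (1,2,2,3): b_i ≤ i ∀i, a PF.

125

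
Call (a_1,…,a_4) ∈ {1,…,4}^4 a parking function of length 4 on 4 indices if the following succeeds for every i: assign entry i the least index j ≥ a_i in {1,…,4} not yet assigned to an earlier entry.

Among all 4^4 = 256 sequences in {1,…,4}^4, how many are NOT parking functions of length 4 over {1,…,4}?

131

|PF| = (4+1−4)·(4+1)^{4−1} = 1×125 = 125 (Pollak)
One tuple (4,4,4,3) → sorted (3,4,4,4): b_1=3>1, not a PF.
4^4 − 125 = 256 − 125 = 131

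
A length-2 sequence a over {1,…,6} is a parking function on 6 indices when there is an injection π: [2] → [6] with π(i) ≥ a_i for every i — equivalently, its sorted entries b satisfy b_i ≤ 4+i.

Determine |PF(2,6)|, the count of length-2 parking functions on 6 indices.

35

#PF = (7−2)·7^(2−1) = 5·7 = 35 (Pollak)
One tuple (5,5) → sorted (5,5): b_i ≤ 4+i ∀i, a PF.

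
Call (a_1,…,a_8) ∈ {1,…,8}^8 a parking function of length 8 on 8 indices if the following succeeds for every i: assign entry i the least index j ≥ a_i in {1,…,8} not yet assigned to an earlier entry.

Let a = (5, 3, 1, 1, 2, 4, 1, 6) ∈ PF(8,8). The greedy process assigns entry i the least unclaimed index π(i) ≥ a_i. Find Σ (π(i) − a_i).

13

Σπ = 36 ({1..8} each once); Σa = 5+3+1+1+2+4+1+6 = 23; disp = 36−23 = 13.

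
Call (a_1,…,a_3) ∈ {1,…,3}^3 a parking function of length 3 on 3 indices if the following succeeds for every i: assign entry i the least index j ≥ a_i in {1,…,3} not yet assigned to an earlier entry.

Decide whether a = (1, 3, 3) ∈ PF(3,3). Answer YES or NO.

Rearranged: b = (1, 3, 3).
  b_1=1 ≤ 1
  b_2=3 > 2
  fails at i=2 ⇒ NO

NO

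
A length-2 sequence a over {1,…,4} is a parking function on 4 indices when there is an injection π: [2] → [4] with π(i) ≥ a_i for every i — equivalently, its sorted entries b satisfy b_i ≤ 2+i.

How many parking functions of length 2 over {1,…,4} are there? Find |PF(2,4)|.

15

|PF(2,4)| = (5−2)·5^(2−1) = 3×5 = 15 (Pollak)
Example (1,1) → sorted (1,1): b_i ≤ 2+i ∀i, a PF.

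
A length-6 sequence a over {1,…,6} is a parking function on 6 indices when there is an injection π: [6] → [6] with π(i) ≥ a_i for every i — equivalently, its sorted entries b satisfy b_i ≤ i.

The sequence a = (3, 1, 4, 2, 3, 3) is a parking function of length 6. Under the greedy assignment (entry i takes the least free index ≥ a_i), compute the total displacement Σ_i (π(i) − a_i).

Σπ = 6·7/2 = 21 (π permutes [6]); Σa = 3+1+4+2+3+3 = 16; disp = 21−16 = 5.

5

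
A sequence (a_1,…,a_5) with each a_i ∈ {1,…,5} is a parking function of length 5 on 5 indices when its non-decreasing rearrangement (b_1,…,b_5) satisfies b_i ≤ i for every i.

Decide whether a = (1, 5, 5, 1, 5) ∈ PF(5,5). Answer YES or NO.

Rearranged: b = (1, 1, 5, 5, 5).
  b_1=1 ≤ 1
  b_2=1 ≤ 2
  b_3=5 > 3
  fails at i=3 ⇒ NO

NO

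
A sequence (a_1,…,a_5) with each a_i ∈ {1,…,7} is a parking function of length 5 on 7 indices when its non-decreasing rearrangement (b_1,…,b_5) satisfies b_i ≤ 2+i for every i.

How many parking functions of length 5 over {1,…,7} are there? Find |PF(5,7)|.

|PF(5,7)| = (8−5)·8^(5−1) = 3·4096 = 12288
E.g. (2,2,4,5,5) → sorted (2,2,4,5,5): b_i ≤ 2+i ∀i, a PF.

12288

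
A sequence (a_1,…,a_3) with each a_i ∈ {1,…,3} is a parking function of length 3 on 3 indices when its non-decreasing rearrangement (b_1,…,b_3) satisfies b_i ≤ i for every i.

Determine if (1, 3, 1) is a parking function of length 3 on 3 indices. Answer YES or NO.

Order a: b = (1, 1, 3).
  b_1=1 ≤ 1
  b_2=1 ≤ 2
  b_3=3 ≤ 3
All bounds hold ⇒ YES

YES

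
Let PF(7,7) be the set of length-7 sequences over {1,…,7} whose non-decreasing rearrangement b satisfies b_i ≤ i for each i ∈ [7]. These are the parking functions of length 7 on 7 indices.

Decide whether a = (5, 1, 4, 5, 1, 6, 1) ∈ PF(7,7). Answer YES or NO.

Rearranged: b = (1, 1, 1, 4, 5, 5, 6).
  b_1=1 ≤ 1
  b_2=1 ≤ 2
  b_3=1 ≤ 3
  b_4=4 ≤ 4
  b_5=5 ≤ 5
  b_6=5 ≤ 6
  b_7=6 ≤ 7
All bounds hold ⇒ YES

YES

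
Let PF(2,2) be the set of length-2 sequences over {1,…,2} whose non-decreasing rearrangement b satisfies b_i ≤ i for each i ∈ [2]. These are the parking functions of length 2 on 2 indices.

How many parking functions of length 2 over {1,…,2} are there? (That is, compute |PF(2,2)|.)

3

|PF(2,2)| = (2−2+1)·(2+1)^(2−1) = 1 · 3 = 3 (Pollak)
Example (1,2) → sorted (1,2): b_i ≤ i ∀i, a PF.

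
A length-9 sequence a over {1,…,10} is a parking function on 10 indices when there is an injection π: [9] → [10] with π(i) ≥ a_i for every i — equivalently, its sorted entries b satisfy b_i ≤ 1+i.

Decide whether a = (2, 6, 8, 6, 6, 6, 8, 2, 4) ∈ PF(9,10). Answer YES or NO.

NO

Sorted: b = (2, 2, 4, 6, 6, 6, 6, 8, 8).
  b_1=2 ≤ 2
  b_2=2 ≤ 3
  b_3=4 ≤ 4
  b_4=6 > 5
  fails at i=4 ⇒ NO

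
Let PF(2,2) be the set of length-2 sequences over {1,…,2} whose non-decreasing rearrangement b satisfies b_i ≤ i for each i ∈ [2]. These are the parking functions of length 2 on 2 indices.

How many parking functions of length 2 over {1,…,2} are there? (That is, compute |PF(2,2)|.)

|PF(2,2)| = (2+1−2)·(2+1)^{2−1} = 1·3 = 3 [KW]
One tuple (2,1) → sorted (1,2): b_i ≤ i ∀i, a PF.

3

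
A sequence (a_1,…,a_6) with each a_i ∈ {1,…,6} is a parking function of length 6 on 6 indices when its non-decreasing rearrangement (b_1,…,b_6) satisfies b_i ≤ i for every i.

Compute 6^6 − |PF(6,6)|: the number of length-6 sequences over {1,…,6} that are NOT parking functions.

29849

|PF(6,6)| = (7−6)·7^(6−1) = 1·16807 = 16807 (Pollak)
Example (4,5,2,4,2,2) → sorted (2,2,2,4,4,5): b_1=2>1, not a PF.
Total 46656; non-PF = 46656−16807 = 29849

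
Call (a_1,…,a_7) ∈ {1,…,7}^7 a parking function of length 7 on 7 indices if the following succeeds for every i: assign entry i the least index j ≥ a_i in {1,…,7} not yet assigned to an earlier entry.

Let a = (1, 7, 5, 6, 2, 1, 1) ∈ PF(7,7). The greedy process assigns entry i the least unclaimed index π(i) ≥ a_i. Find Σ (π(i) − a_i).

5

Σπ = 28 ({1..7} each once); Σa = 1+7+5+6+2+1+1 = 23; disp = 28−23 = 5.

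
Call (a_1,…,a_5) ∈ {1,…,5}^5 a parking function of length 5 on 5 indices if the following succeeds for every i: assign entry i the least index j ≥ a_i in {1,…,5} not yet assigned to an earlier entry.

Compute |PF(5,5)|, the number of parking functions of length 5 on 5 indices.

|PF(5,5)| = (5−5+1)·(5+1)^(5−1) = 1×1296 = 1296 (Konheim–Weiss)
Example (3,2,3,4,1) → sorted (1,2,3,3,4): b_i ≤ i ∀i, a PF.

1296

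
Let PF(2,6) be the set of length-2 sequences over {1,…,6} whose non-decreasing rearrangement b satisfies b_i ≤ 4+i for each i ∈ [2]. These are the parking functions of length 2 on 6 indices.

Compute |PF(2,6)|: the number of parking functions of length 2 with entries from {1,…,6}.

|PF(2,6)| = 5·7^1 = 5·7 = 35 (Pollak)
One tuple (4,5) → sorted (4,5): b_i ≤ 4+i ∀i, a PF.

35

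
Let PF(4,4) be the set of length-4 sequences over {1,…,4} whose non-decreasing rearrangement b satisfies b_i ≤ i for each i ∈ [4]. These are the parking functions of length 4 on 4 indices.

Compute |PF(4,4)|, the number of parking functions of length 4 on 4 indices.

#PF = 1·5^3 = 1·125 = 125 [KW]
Check (2,3,4,1) → sorted (1,2,3,4): b_i ≤ i ∀i, a PF.

125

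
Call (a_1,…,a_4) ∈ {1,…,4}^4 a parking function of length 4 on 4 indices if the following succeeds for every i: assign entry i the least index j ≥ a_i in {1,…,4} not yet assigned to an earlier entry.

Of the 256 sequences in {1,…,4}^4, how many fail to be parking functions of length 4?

|PF| = (4+1−4)·(4+1)^{4−1} = 1·125 = 125 [KW]
One tuple (3,4,4,3) → sorted (3,3,4,4): b_1=3>1, not a PF.
4^4 − 125 = 256 − 125 = 131

131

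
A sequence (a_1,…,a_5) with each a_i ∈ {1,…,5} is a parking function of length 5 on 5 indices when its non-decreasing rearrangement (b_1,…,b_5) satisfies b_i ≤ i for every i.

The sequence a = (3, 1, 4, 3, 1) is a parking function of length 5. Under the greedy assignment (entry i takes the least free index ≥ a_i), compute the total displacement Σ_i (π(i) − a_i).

Σπ = 15 ({1..5} each once); Σa = 3+1+4+3+1 = 12; disp = 15−12 = 3.

3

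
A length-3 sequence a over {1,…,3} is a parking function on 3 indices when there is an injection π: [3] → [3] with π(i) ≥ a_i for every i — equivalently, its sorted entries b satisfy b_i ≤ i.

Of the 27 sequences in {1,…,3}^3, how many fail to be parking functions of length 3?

11

|PF| = (3+1−3)·(3+1)^{3−1} = 1×16 = 16
E.g. (3,2,3) → sorted (2,3,3): b_1=2>1, not a PF.
So 27 − 16 = 11 fail.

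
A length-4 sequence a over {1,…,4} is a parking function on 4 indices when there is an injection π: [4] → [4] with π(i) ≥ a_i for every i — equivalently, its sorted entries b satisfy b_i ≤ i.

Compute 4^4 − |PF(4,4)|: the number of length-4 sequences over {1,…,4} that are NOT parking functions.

#PF = (5−4)·5^(4−1) = 1·125 = 125
One tuple (4,2,4,3) → sorted (2,3,4,4): b_1=2>1, not a PF.
Total 256; non-PF = 256−125 = 131

131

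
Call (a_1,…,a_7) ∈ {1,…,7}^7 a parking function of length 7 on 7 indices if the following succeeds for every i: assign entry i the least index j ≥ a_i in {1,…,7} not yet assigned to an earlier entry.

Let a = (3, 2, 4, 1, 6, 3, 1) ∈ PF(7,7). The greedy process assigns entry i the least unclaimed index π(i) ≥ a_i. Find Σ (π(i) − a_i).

8

Σπ = 28 ({1..7} each once); Σa = 3+2+4+1+6+3+1 = 20; disp = 28−20 = 8.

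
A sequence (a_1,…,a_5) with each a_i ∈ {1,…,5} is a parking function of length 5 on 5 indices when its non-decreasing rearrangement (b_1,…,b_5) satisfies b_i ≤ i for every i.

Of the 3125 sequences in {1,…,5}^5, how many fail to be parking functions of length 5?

Count = (5−5+1)·(5+1)^(5−1) = 1×1296 = 1296 [KW]
E.g. (5,4,2,4,2) → sorted (2,2,4,4,5): b_1=2>1, not a PF.
5^5 − 1296 = 3125 − 1296 = 1829

1829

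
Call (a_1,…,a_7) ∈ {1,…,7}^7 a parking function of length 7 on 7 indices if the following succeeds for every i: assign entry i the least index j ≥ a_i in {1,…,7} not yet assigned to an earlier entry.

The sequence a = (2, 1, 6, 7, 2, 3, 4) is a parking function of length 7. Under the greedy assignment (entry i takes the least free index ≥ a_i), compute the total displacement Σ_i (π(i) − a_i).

Σπ(i) = 1+…+7 = 28; Σa = 2+1+6+7+2+3+4 = 25; disp = 28−25 = 3.

3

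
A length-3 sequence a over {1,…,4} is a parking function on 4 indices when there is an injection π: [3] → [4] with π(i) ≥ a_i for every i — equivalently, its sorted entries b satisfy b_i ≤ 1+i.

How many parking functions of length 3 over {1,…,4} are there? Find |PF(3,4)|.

#PF = (4−3+1)·(4+1)^(3−1) = 2 · 25 = 50
E.g. (1,2,1) → sorted (1,1,2): b_i ≤ 1+i ∀i, a PF.

50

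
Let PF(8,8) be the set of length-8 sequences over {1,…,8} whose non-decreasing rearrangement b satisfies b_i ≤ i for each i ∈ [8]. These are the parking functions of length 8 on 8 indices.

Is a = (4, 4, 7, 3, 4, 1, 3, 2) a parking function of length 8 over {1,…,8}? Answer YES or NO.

YES

Order a: b = (1, 2, 3, 3, 4, 4, 4, 7).
  b_1=1 ≤ 1
  b_2=2 ≤ 2
  b_3=3 ≤ 3
  b_4=3 ≤ 4
  b_5=4 ≤ 5
  b_6=4 ≤ 6
  b_7=4 ≤ 7
  b_8=7 ≤ 8
All bounds hold ⇒ YES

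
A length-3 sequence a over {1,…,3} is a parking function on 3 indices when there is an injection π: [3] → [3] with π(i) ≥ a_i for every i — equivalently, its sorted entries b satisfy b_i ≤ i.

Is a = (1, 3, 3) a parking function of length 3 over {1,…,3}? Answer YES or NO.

Sorted: b = (1, 3, 3).
  b_1=1 ≤ 1
  b_2=3 > 2
  fails at i=2 ⇒ NO

NO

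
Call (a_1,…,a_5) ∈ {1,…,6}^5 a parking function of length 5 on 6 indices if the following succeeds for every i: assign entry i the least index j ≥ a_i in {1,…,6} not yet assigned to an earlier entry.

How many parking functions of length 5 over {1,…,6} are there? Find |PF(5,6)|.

4802

Count = (7−5)·7^(5−1) = 2·2401 = 4802 (Konheim–Weiss)
E.g. (2,4,5,3,5) → sorted (2,3,4,5,5): b_i ≤ 1+i ∀i, a PF.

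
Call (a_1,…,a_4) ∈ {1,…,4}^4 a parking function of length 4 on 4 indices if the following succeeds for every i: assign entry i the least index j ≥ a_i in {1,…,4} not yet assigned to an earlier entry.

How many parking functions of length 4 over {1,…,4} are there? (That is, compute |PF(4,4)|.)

125

|PF(4,4)| = 1·5^3 = 1×125 = 125 (Konheim–Weiss)
One tuple (2,3,4,1) → sorted (1,2,3,4): b_i ≤ i ∀i, a PF.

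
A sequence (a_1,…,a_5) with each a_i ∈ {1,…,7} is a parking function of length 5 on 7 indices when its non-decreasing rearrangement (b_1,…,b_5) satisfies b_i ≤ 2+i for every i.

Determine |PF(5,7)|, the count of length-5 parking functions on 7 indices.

|PF| = (7+1−5)·(7+1)^{5−1} = 3 · 4096 = 12288
Check (6,6,4,2,1) → sorted (1,2,4,6,6): b_i ≤ 2+i ∀i, a PF.

12288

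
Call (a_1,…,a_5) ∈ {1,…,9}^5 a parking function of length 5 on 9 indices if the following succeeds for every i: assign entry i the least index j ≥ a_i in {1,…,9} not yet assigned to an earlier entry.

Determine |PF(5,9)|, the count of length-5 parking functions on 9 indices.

50000

#PF = (9+1−5)·(9+1)^{5−1} = 5·10000 = 50000
Check (3,9,6,3,2) → sorted (2,3,3,6,9): b_i ≤ 4+i ∀i, a PF.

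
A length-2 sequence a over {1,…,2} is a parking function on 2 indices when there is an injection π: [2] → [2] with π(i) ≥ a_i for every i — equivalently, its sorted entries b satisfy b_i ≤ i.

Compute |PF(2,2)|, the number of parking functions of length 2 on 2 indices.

3

|PF| = 1·3^1 = 1·3 = 3
E.g. (1,2) → sorted (1,2): b_i ≤ i ∀i, a PF.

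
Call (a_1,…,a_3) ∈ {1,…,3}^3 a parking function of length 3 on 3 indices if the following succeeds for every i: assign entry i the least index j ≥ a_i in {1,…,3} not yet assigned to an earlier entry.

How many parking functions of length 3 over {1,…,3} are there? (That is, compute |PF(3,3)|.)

Count = 1·4^2 = 1 · 16 = 16 (Pollak)
E.g. (2,2,1) → sorted (1,2,2): b_i ≤ i ∀i, a PF.

16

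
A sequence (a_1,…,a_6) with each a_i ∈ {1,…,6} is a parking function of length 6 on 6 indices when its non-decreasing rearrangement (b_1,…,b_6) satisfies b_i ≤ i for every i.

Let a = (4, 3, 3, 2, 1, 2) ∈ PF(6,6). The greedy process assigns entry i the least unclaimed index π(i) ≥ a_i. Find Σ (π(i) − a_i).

Σπ = 6·7/2 = 21 (π permutes [6]); Σa = 4+3+3+2+1+2 = 15; disp = 21−15 = 6.

6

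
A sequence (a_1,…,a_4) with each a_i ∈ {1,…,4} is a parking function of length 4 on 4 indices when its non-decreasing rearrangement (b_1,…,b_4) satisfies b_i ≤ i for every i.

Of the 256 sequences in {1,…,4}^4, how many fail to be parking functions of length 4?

Count = (5−4)·5^(4−1) = 1 · 125 = 125 [KW]
Check (4,4,1,2) → sorted (1,2,4,4): b_3=4>3, not a PF.
Total 256; non-PF = 256−125 = 131

131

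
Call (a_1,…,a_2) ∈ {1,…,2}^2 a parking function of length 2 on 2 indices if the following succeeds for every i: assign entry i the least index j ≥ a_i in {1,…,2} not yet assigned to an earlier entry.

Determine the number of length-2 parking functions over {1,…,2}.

3

#PF = (2−2+1)·(2+1)^(2−1) = 1·3 = 3 (Konheim–Weiss)
E.g. (2,1) → sorted (1,2): b_i ≤ i ∀i, a PF.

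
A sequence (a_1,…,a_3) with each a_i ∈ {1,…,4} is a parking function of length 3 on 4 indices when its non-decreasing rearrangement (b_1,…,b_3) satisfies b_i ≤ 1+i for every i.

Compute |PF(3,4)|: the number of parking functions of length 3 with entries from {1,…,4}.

#PF = (5−3)·5^(3−1) = 2×25 = 50 (Pollak)
E.g. (3,3,2) → sorted (2,3,3): b_i ≤ 1+i ∀i, a PF.

50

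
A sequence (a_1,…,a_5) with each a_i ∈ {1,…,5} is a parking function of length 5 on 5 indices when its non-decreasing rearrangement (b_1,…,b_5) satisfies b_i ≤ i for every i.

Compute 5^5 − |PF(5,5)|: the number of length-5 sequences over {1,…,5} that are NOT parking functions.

Count = (6−5)·6^(5−1) = 1×1296 = 1296 [KW]
Example (5,4,3,2,5) → sorted (2,3,4,5,5): b_1=2>1, not a PF.
Total 3125; non-PF = 3125−1296 = 1829

1829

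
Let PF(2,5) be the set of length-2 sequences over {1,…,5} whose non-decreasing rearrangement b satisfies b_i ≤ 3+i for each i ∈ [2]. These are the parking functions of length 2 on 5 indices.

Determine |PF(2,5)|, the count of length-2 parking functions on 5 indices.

|PF(2,5)| = (5−2+1)·(5+1)^(2−1) = 4×6 = 24 (Konheim–Weiss)
One tuple (3,2) → sorted (2,3): b_i ≤ 3+i ∀i, a PF.

24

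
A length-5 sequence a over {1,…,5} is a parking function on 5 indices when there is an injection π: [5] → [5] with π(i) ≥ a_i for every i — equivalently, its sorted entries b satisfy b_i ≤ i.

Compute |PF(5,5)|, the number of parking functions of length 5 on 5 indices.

|PF| = 1·6^4 = 1·1296 = 1296 [KW]
Example (4,2,3,1,4) → sorted (1,2,3,4,4): b_i ≤ i ∀i, a PF.

1296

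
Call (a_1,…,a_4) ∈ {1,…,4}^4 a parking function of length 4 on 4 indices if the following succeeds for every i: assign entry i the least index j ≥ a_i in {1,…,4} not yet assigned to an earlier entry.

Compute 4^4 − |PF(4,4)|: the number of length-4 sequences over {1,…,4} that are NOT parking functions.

#PF = (4−4+1)·(4+1)^(4−1) = 1 · 125 = 125
E.g. (3,4,3,3) → sorted (3,3,3,4): b_1=3>1, not a PF.
4^4 − 125 = 256 − 125 = 131

131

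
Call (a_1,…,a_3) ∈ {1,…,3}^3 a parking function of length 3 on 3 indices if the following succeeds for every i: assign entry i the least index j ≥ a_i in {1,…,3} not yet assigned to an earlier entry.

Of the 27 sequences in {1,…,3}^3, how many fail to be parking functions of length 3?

11

#PF = 1·4^2 = 1 · 16 = 16
One tuple (3,2,2) → sorted (2,2,3): b_1=2>1, not a PF.
3^3 − 16 = 27 − 16 = 11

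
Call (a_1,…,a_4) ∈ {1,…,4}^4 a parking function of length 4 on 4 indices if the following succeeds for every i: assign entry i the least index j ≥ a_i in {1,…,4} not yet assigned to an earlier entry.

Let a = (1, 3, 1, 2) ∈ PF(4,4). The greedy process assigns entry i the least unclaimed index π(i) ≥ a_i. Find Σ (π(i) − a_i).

Σπ = 10 ({1..4} each once); Σa = 1+3+1+2 = 7; disp = 10−7 = 3.

3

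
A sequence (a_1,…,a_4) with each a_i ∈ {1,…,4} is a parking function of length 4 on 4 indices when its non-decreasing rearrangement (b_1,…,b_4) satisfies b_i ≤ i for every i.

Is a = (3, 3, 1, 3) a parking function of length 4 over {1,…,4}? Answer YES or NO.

NO

Sorted: b = (1, 3, 3, 3).
  b_1=1 ≤ 1
  b_2=3 > 2
  fails at i=2 ⇒ NO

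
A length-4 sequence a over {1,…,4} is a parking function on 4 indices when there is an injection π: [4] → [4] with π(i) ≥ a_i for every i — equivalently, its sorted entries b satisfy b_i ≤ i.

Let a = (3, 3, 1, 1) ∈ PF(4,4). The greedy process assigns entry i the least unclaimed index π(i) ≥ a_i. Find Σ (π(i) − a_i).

2

Σπ(i) = 1+…+4 = 10; Σa = 3+3+1+1 = 8; disp = 10−8 = 2.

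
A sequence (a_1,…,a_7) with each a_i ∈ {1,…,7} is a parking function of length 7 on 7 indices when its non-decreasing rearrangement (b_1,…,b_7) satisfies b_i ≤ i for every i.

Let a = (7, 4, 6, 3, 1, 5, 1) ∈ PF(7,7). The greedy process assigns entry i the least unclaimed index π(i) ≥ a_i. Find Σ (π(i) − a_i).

Σπ(i) = 1+…+7 = 28; Σa = 7+4+6+3+1+5+1 = 27; disp = 28−27 = 1.

1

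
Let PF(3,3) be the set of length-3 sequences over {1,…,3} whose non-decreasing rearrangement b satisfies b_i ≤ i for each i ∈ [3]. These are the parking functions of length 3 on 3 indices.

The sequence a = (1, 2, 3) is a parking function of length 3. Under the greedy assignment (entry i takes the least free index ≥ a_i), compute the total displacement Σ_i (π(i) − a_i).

0

Σπ = 3·4/2 = 6 (π permutes [3]); Σa = 1+2+3 = 6; disp = 6−6 = 0.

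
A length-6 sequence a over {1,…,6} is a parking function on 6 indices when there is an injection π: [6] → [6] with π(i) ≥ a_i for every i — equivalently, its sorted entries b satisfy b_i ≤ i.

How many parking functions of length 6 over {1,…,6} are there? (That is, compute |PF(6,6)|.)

16807

#PF = 1·7^5 = 1·16807 = 16807
Example (3,1,2,5,4,1) → sorted (1,1,2,3,4,5): b_i ≤ i ∀i, a PF.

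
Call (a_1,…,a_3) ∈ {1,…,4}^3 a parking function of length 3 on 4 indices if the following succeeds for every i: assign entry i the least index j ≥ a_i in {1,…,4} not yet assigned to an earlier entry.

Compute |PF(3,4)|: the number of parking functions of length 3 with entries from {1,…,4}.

|PF| = (5−3)·5^(3−1) = 2 · 25 = 50 (Pollak)
Check (2,2,2) → sorted (2,2,2): b_i ≤ 1+i ∀i, a PF.

50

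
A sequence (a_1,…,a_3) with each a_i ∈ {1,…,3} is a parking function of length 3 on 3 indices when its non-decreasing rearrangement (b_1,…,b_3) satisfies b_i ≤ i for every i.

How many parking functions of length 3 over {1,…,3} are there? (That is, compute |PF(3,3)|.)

16

|PF(3,3)| = (3+1−3)·(3+1)^{3−1} = 1×16 = 16 (Pollak)
One tuple (3,2,1) → sorted (1,2,3): b_i ≤ i ∀i, a PF.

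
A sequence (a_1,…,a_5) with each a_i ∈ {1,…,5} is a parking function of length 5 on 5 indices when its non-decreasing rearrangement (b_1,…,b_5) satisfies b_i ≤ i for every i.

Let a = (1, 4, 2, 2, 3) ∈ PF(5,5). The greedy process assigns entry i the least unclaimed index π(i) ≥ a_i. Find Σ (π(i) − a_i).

3

Σπ(i) = 1+…+5 = 15; Σa = 1+4+2+2+3 = 12; disp = 15−12 = 3.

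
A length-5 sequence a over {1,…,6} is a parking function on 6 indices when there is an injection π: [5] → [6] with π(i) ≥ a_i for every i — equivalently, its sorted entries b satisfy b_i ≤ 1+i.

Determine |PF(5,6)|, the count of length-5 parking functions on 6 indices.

4802

#PF = (6+1−5)·(6+1)^{5−1} = 2×2401 = 4802 (Pollak)
Check (5,5,2,3,4) → sorted (2,3,4,5,5): b_i ≤ 1+i ∀i, a PF.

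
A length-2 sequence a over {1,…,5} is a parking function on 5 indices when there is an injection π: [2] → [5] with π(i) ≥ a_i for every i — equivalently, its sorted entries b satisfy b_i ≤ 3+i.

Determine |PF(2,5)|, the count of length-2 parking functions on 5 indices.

24

|PF(2,5)| = (5−2+1)·(5+1)^(2−1) = 4·6 = 24 (Pollak)
One tuple (5,4) → sorted (4,5): b_i ≤ 3+i ∀i, a PF.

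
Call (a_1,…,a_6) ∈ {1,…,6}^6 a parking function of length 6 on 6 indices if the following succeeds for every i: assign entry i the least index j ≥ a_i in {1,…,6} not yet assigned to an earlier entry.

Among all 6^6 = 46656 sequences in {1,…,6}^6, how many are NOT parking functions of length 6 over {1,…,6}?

29849

|PF| = (7−6)·7^(6−1) = 1 · 16807 = 16807
Example (1,4,3,6,3,6) → sorted (1,3,3,4,6,6): b_2=3>2, not a PF.
Total 46656; non-PF = 46656−16807 = 29849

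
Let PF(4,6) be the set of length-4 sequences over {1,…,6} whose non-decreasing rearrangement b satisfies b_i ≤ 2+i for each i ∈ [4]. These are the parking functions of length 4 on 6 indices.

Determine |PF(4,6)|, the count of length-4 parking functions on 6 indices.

1029

|PF(4,6)| = (6+1−4)·(6+1)^{4−1} = 3·343 = 1029 (Konheim–Weiss)
Example (2,5,1,2) → sorted (1,2,2,5): b_i ≤ 2+i ∀i, a PF.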